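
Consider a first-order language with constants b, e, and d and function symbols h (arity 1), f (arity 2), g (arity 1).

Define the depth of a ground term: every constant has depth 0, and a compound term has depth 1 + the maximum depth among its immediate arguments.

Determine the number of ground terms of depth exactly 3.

Write N_k for the number of ground terms of depth ≤ k. A term of depth ≤ k is either a constant or a function symbol applied to arguments of depth ≤ k−1, so N_k = 3 + N_{k-1} + N_{k-1}^2 + N_{k-1}.
N_0 = 3
N_1 = 3 + 3 + 3^2 + 3 = 18
N_2 = 3 + 18 + 18^2 + 18 = 363
N_3 = 3 + 363 + 363^2 + 363 = 132498
Terms of depth exactly 3: N_3 − N_2 = 132498 − 363 = 132135.

132135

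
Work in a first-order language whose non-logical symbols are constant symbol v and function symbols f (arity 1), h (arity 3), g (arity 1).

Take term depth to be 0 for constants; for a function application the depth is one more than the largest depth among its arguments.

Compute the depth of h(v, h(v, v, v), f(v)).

2

depth(h(v, v, v)) = 1 + max(0, 0, 0) = 1
depth(f(v)) = 1 + depth(v) = 1 + 0 = 1
depth(h(v, h(v, v, v), f(v))) = 1 + max(0, 1, 1) = 2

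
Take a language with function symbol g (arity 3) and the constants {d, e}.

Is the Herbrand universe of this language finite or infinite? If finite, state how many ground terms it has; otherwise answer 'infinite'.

infinite

The signature has at least one function symbol (g, arity 3) and at least one constant (d).
Iterating g gives infinitely many distinct ground terms: d, g(d, d, d), g(g(d, d, d), g(d, d, d), g(d, d, d)), ...
So the Herbrand universe is infinite.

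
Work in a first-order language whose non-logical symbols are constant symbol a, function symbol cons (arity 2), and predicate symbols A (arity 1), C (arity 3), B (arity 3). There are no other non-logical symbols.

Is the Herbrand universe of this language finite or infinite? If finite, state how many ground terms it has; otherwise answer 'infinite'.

The signature has at least one function symbol (cons, arity 2) and at least one constant (a).
Iterating cons gives infinitely many distinct ground terms: a, cons(a, a), cons(cons(a, a), cons(a, a)), ...
So the Herbrand universe is infinite.

infinite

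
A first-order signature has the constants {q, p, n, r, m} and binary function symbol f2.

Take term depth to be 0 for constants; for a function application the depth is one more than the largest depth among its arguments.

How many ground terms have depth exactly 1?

25

If N_k denotes the number of depth-≤k ground terms, the 5 constants give N_0 = 5, and each function symbol of arity r contributes N_{k-1}^r new terms at level k: N_k = 5 + N_{k-1}^2.
N_0 = 5
N_1 = 5 + 5^2 = 30
Terms of depth exactly 1: N_1 − N_0 = 30 − 5 = 25.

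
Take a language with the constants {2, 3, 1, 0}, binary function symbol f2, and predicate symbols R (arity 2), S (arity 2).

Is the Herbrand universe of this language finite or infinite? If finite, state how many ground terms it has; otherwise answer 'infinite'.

The signature has at least one function symbol (f2, arity 2) and at least one constant (2).
Iterating f2 gives infinitely many distinct ground terms: 2, f2(2, 2), f2(f2(2, 2), f2(2, 2)), ...
So the Herbrand universe is infinite.

infinite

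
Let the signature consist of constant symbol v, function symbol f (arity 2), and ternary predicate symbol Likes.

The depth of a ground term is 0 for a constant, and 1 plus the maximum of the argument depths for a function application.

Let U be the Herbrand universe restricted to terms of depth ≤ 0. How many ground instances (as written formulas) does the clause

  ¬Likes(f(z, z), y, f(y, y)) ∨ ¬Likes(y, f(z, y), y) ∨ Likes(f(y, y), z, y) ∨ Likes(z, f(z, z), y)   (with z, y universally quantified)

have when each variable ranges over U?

1

Ground terms of depth ≤ 0:
  Let N_k = |{terms of depth ≤ k}|. Then N_0 = 1 and N_k = 1 + N_{k-1}^2 for k ≥ 1 (one summand per function symbol, arity giving the exponent).
  N_0 = 1
So there is exactly 1 ground term available for substitution.
The clause has 2 distinct variables (z, y), each appearing in the body. In the free term algebra distinct substitutions yield syntactically distinct ground instances.
Number of ground instances = 1^2 = 1.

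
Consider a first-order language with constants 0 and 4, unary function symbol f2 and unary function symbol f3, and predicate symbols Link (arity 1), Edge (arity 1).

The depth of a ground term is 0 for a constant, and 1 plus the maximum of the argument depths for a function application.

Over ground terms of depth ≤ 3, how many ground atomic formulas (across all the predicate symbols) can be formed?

First count ground terms of depth ≤ 3.
Let N_k count ground terms of depth at most k. Each non-constant term of depth ≤ k is some function symbol applied to depth-≤(k−1) arguments, giving N_k = 2 + N_{k-1} + N_{k-1}.
N_0 = 2
N_1 = 2 + 2 + 2 = 6
N_2 = 2 + 6 + 6 = 14
N_3 = 2 + 14 + 14 = 30
So |H| = 30.
A ground atom is a predicate applied to a tuple of terms from H, so the count is the sum over predicates of |H|^arity:
  Link: 30;  Edge: 30
Total ground atoms: 30 + 30 = 60.

60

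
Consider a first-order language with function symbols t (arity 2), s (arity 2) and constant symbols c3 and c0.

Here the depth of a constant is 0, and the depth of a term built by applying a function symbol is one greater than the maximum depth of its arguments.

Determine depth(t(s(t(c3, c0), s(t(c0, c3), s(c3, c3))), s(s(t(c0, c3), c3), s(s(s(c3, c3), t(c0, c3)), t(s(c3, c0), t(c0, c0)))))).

depth(t(c3, c0)) = 1 + max(0, 0) = 1
depth(t(c0, c3)) = 1 + max(0, 0) = 1
depth(s(c3, c3)) = 1 + max(0, 0) = 1
depth(s(t(c0, c3), s(c3, c3))) = 1 + max(1, 1) = 2
depth(s(t(c3, c0), s(t(c0, c3), s(c3, c3)))) = 1 + max(1, 2) = 3
depth(s(t(c0, c3), c3)) = 1 + max(1, 0) = 2
depth(s(s(c3, c3), t(c0, c3))) = 1 + max(1, 1) = 2
depth(s(c3, c0)) = 1 + max(0, 0) = 1
depth(t(c0, c0)) = 1 + max(0, 0) = 1
depth(t(s(c3, c0), t(c0, c0))) = 1 + max(1, 1) = 2
depth(s(s(s(c3, c3), t(c0, c3)), t(s(c3, c0), t(c0, c0)))) = 1 + max(2, 2) = 3
depth(s(s(t(c0, c3), c3), s(s(s(c3, c3), t(c0, c3)), t(s(c3, c0), t(c0, c0))))) = 1 + max(2, 3) = 4
depth(t(s(t(c3, c0), s(t(c0, c3), s(c3, c3))), s(s(t(c0, c3), c3), s(s(s(c3, c3), t(c0, c3)), t(s(c3, c0), t(c0, c0)))))) = 1 + max(3, 4) = 5

5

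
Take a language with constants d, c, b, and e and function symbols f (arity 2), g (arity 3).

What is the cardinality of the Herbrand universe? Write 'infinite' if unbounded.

infinite

The signature has at least one function symbol (f, arity 2) and at least one constant (d).
Iterating f gives infinitely many distinct ground terms: d, f(d, d), f(f(d, d), f(d, d)), ...
So the Herbrand universe is infinite.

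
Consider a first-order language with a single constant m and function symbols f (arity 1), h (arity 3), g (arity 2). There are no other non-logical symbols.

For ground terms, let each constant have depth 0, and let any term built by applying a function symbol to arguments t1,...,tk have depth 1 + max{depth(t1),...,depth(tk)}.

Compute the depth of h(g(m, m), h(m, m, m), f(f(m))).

3

depth(g(m, m)) = 1 + max(0, 0) = 1
depth(h(m, m, m)) = 1 + max(0, 0, 0) = 1
depth(f(m)) = 1 + depth(m) = 1 + 0 = 1
depth(f(f(m))) = 1 + depth(f(m)) = 1 + 1 = 2
depth(h(g(m, m), h(m, m, m), f(f(m)))) = 1 + max(1, 1, 2) = 3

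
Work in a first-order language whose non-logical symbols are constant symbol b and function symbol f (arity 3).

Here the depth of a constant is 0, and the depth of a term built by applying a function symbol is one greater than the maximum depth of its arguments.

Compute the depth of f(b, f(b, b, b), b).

depth(f(b, b, b)) = 1 + max(0, 0, 0) = 1
depth(f(b, f(b, b, b), b)) = 1 + max(0, 1, 0) = 2

2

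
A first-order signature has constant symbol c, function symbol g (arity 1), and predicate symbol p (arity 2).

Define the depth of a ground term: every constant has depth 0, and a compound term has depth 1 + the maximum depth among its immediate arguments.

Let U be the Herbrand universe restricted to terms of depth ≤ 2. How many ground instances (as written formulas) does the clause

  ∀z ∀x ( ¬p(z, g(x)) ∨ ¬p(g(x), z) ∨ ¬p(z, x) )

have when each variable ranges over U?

9

Ground terms of depth ≤ 2:
  Let N_k = |{terms of depth ≤ k}|. Then N_0 = 1 and N_k = 1 + N_{k-1} for k ≥ 1 (one summand per function symbol, arity giving the exponent).
  N_0 = 1
  N_1 = 1 + 1 = 2
  N_2 = 1 + 2 = 3
  Explicitly: c, g(c), g(g(c)).
So there are 3 ground terms available for substitution.
The body mentions every one of the 2 quantified variables; since ground terms form a free algebra, no two substitutions collapse to the same formula.
Number of ground instances = 3^2 = 9.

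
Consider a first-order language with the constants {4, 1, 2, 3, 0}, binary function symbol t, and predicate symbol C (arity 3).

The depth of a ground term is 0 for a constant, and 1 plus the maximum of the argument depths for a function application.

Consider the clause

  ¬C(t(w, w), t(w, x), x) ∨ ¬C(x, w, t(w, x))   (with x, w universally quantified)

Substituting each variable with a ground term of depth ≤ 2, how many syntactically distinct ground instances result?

819025

Ground terms of depth ≤ 2:
  Write N_k for the number of ground terms of depth ≤ k. A term of depth ≤ k is either a constant or a function symbol applied to arguments of depth ≤ k−1, so N_k = 5 + N_{k-1}^2.
  N_0 = 5
  N_1 = 5 + 5^2 = 30
  N_2 = 5 + 30^2 = 905
So there are 905 ground terms available for substitution.
There are 2 variables to instantiate (x, w), each occurring in at least one literal, so different choices give different ground instances.
Number of ground instances = 905^2 = 819025.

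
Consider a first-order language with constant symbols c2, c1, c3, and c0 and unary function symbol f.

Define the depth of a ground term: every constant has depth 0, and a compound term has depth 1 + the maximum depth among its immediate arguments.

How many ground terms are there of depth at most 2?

12

Let N_k count ground terms of depth at most k. Each non-constant term of depth ≤ k is some function symbol applied to depth-≤(k−1) arguments, giving N_k = 4 + N_{k-1}.
N_0 = 4
N_1 = 4 + 4 = 8
N_2 = 4 + 8 = 12
Explicitly: c2, c1, c3, c0, f(c2), f(c1), f(c3), f(c0), f(f(c2)), f(f(c1)), f(f(c3)), f(f(c0)).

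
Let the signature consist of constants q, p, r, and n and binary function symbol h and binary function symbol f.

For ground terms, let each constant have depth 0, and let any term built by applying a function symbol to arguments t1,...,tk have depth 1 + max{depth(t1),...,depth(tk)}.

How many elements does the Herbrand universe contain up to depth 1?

36

Write N_k for the number of ground terms of depth ≤ k. A term of depth ≤ k is either a constant or a function symbol applied to arguments of depth ≤ k−1, so N_k = 4 + N_{k-1}^2 + N_{k-1}^2.
N_0 = 4
N_1 = 4 + 4^2 + 4^2 = 36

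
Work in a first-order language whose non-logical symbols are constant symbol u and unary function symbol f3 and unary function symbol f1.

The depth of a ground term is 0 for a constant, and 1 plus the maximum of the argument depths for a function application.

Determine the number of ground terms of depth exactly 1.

2

If N_k denotes the number of depth-≤k ground terms, the 1 constant gives N_0 = 1, and each function symbol of arity r contributes N_{k-1}^r new terms at level k: N_k = 1 + N_{k-1} + N_{k-1}.
N_0 = 1
N_1 = 1 + 1 + 1 = 3
Terms of depth exactly 1: N_1 − N_0 = 3 − 1 = 2.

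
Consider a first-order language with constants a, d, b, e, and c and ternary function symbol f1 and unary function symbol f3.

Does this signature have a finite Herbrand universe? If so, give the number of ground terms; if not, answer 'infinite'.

The signature has at least one function symbol (f1, arity 3) and at least one constant (a).
Iterating f1 gives infinitely many distinct ground terms: a, f1(a, a, a), f1(f1(a, a, a), f1(a, a, a), f1(a, a, a)), ...
So the Herbrand universe is infinite.

infinite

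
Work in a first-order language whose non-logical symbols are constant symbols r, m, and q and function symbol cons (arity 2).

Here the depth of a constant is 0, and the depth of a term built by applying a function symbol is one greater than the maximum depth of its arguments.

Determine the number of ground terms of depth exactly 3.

21465

Count level by level. With function symbols cons/2, the terms of depth ≤ k are the 3 constants together with each function applied to depth-≤(k−1) tuples, so N_k = 3 + N_{k-1}^2.
N_0 = 3
N_1 = 3 + 3^2 = 12
N_2 = 3 + 12^2 = 147
N_3 = 3 + 147^2 = 21612
Terms of depth exactly 3: N_3 − N_2 = 21612 − 147 = 21465.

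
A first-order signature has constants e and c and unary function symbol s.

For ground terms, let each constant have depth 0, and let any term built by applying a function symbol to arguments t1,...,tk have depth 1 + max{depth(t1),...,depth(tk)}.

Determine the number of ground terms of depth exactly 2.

If N_k denotes the number of depth-≤k ground terms, the 2 constants give N_0 = 2, and each function symbol of arity r contributes N_{k-1}^r new terms at level k: N_k = 2 + N_{k-1}.
N_0 = 2
N_1 = 2 + 2 = 4
N_2 = 2 + 4 = 6
Terms of depth exactly 2: N_2 − N_1 = 6 − 4 = 2.

2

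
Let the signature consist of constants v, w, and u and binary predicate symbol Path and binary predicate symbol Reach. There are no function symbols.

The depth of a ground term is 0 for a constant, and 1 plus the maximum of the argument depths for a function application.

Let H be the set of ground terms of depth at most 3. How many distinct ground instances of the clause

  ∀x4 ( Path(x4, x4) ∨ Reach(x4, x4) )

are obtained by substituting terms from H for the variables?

Ground terms of depth ≤ 3:
  With no function symbols every ground term is a constant, so there are exactly 3 ground terms at every depth bound.
  N_0 = 3
  N_1 = 3
  N_2 = 3
  N_3 = 3
  Explicitly: v, w, u.
So there are 3 ground terms available for substitution.
There is 1 variable to instantiate (x4),  occurring in at least one literal, so different choices give different ground instances.
Number of ground instances = 3.

3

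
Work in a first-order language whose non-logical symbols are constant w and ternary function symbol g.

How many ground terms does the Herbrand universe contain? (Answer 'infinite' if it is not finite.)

The signature has at least one function symbol (g, arity 3) and at least one constant (w).
Iterating g gives infinitely many distinct ground terms: w, g(w, w, w), g(g(w, w, w), g(w, w, w), g(w, w, w)), ...
So the Herbrand universe is infinite.

infinite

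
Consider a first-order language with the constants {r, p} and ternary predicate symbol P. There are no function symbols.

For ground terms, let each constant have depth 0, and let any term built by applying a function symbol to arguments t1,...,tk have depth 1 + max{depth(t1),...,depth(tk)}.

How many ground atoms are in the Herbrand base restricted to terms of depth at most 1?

8

First count ground terms of depth ≤ 1.
With no function symbols every ground term is a constant, so there are exactly 2 ground terms at every depth bound.
N_0 = 2
N_1 = 2
So |H| = 2.
A ground atom is a predicate applied to a tuple of terms from H, so the count is the sum over predicates of |H|^arity:
  P: 2^3 = 8
Total ground atoms: 8.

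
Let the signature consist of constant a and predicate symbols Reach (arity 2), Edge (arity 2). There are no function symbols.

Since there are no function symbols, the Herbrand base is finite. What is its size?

2

With no function symbols, the Herbrand universe is just the 1 constant.
Ground atoms per predicate: Reach: 1^2 = 1, Edge: 1^2 = 1.
Herbrand base size = 1 + 1 = 2.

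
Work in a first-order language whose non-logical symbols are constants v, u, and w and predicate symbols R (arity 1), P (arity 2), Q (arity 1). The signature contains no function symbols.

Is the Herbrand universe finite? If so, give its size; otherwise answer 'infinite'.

3

There are no function symbols, so every ground term is one of the 3 constants.
The Herbrand universe is {v, u, w}, which is finite with 3 elements.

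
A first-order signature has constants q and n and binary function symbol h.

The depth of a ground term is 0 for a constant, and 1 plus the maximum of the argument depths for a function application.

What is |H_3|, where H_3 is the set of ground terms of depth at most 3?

Count level by level. With function symbols h/2, the terms of depth ≤ k are the 2 constants together with each function applied to depth-≤(k−1) tuples, so N_k = 2 + N_{k-1}^2.
N_0 = 2
N_1 = 2 + 2^2 = 6
N_2 = 2 + 6^2 = 38
N_3 = 2 + 38^2 = 1446

1446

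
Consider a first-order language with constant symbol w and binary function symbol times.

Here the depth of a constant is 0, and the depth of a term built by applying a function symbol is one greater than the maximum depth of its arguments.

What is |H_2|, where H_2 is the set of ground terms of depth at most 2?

Let N_k = |{terms of depth ≤ k}|. Then N_0 = 1 and N_k = 1 + N_{k-1}^2 for k ≥ 1 (one summand per function symbol, arity giving the exponent).
N_0 = 1
N_1 = 1 + 1^2 = 2
N_2 = 1 + 2^2 = 5

5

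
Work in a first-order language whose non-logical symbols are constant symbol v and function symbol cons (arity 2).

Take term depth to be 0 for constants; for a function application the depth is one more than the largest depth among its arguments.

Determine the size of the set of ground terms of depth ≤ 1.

2

If N_k denotes the number of depth-≤k ground terms, the 1 constant gives N_0 = 1, and each function symbol of arity r contributes N_{k-1}^r new terms at level k: N_k = 1 + N_{k-1}^2.
N_0 = 1
N_1 = 1 + 1^2 = 2
Explicitly: v, cons(v, v).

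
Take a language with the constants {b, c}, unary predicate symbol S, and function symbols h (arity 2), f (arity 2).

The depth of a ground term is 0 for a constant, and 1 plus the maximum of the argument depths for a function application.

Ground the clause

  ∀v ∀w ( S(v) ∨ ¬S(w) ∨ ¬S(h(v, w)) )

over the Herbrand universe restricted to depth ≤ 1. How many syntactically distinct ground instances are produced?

Ground terms of depth ≤ 1:
  Write N_k for the number of ground terms of depth ≤ k. A term of depth ≤ k is either a constant or a function symbol applied to arguments of depth ≤ k−1, so N_k = 2 + N_{k-1}^2 + N_{k-1}^2.
  N_0 = 2
  N_1 = 2 + 2^2 + 2^2 = 10
  Explicitly: b, c, h(b, b), h(b, c), h(c, b), h(c, c), f(b, b), f(b, c), f(c, b), f(c, c).
So there are 10 ground terms available for substitution.
The body mentions every one of the 2 quantified variables; since ground terms form a free algebra, no two substitutions collapse to the same formula.
Number of ground instances = 10^2 = 100.

100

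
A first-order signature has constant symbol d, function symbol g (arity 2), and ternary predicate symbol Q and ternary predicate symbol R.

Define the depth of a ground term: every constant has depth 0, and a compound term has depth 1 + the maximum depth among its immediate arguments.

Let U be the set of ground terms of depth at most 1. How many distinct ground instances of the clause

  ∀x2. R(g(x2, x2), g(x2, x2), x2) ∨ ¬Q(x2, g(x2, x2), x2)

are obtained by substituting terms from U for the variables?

2

Ground terms of depth ≤ 1:
  If N_k denotes the number of depth-≤k ground terms, the 1 constant gives N_0 = 1, and each function symbol of arity r contributes N_{k-1}^r new terms at level k: N_k = 1 + N_{k-1}^2.
  N_0 = 1
  N_1 = 1 + 1^2 = 2
So there are 2 ground terms available for substitution.
The body mentions the single quantified variable x2; since ground terms form a free algebra, no two substitutions collapse to the same formula.
Number of ground instances = 2.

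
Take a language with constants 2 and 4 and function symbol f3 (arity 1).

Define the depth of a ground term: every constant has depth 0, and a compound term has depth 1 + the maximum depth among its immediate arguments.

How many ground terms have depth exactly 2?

Let N_k = |{terms of depth ≤ k}|. Then N_0 = 2 and N_k = 2 + N_{k-1} for k ≥ 1 (one summand per function symbol, arity giving the exponent).
N_0 = 2
N_1 = 2 + 2 = 4
N_2 = 2 + 4 = 6
Terms of depth exactly 2: N_2 − N_1 = 6 − 4 = 2.

2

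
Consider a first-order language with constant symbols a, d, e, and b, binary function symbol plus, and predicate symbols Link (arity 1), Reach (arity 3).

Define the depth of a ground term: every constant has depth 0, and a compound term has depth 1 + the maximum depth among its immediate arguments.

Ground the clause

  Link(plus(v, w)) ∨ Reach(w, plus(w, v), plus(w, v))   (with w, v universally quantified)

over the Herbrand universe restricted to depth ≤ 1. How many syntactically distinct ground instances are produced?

400

Ground terms of depth ≤ 1:
  Write N_k for the number of ground terms of depth ≤ k. A term of depth ≤ k is either a constant or a function symbol applied to arguments of depth ≤ k−1, so N_k = 4 + N_{k-1}^2.
  N_0 = 4
  N_1 = 4 + 4^2 = 20
So there are 20 ground terms available for substitution.
The clause has 2 distinct variables (w, v), each appearing in the body. In the free term algebra distinct substitutions yield syntactically distinct ground instances.
Number of ground instances = 20^2 = 400.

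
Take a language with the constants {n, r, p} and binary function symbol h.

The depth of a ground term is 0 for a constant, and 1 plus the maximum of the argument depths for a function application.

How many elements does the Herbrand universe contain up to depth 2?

Let N_k count ground terms of depth at most k. Each non-constant term of depth ≤ k is some function symbol applied to depth-≤(k−1) arguments, giving N_k = 3 + N_{k-1}^2.
N_0 = 3
N_1 = 3 + 3^2 = 12
N_2 = 3 + 12^2 = 147

147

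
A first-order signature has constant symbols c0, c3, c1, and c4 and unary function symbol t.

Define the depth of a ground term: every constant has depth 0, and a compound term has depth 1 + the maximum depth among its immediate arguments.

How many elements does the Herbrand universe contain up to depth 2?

12

Write N_k for the number of ground terms of depth ≤ k. A term of depth ≤ k is either a constant or a function symbol applied to arguments of depth ≤ k−1, so N_k = 4 + N_{k-1}.
N_0 = 4
N_1 = 4 + 4 = 8
N_2 = 4 + 8 = 12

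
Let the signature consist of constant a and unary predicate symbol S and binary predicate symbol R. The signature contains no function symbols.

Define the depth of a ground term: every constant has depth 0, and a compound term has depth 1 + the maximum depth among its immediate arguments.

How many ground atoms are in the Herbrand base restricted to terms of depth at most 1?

First count ground terms of depth ≤ 1.
With no function symbols every ground term is a constant, so there is exactly 1 ground term at every depth bound.
N_0 = 1
N_1 = 1
So |H| = 1.
Ground atoms are formed by filling each argument slot of a predicate with a term from H, so an r-ary predicate gives |H|^r atoms:
  S: 1;  R: 1^2 = 1
Total ground atoms: 1 + 1 = 2.

2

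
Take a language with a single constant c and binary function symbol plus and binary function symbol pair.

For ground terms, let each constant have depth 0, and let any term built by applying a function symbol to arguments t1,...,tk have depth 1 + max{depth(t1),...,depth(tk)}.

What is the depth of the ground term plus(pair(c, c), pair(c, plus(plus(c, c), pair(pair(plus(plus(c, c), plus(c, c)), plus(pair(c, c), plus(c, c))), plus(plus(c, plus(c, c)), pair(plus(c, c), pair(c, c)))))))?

depth(pair(c, c)) = 1 + max(0, 0) = 1
depth(plus(c, c)) = 1 + max(0, 0) = 1
depth(plus(plus(c, c), plus(c, c))) = 1 + max(1, 1) = 2
depth(plus(pair(c, c), plus(c, c))) = 1 + max(1, 1) = 2
depth(pair(plus(plus(c, c), plus(c, c)), plus(pair(c, c), plus(c, c)))) = 1 + max(2, 2) = 3
depth(plus(c, plus(c, c))) = 1 + max(0, 1) = 2
depth(pair(plus(c, c), pair(c, c))) = 1 + max(1, 1) = 2
depth(plus(plus(c, plus(c, c)), pair(plus(c, c), pair(c, c)))) = 1 + max(2, 2) = 3
depth(pair(pair(plus(plus(c, c), plus(c, c)), plus(pair(c, c), plus(c, c))), plus(plus(c, plus(c, c)), pair(plus(c, c), pair(c, c))))) = 1 + max(3, 3) = 4
depth(plus(plus(c, c), pair(pair(plus(plus(c, c), plus(c, c)), plus(pair(c, c), plus(c, c))), plus(plus(c, plus(c, c)), pair(plus(c, c), pair(c, c)))))) = 1 + max(1, 4) = 5
depth(pair(c, plus(plus(c, c), pair(pair(plus(plus(c, c), plus(c, c)), plus(pair(c, c), plus(c, c))), plus(plus(c, plus(c, c)), pair(plus(c, c), pair(c, c))))))) = 1 + max(0, 5) = 6
depth(plus(pair(c, c), pair(c, plus(plus(c, c), pair(pair(plus(plus(c, c), plus(c, c)), plus(pair(c, c), plus(c, c))), plus(plus(c, plus(c, c)), pair(plus(c, c), pair(c, c)))))))) = 1 + max(1, 6) = 7

7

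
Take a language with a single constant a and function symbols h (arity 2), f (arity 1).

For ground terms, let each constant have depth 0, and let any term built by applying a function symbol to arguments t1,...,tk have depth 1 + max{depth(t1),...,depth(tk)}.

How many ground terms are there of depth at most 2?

Let N_k count ground terms of depth at most k. Each non-constant term of depth ≤ k is some function symbol applied to depth-≤(k−1) arguments, giving N_k = 1 + N_{k-1}^2 + N_{k-1}.
N_0 = 1
N_1 = 1 + 1^2 + 1 = 3
N_2 = 1 + 3^2 + 3 = 13

13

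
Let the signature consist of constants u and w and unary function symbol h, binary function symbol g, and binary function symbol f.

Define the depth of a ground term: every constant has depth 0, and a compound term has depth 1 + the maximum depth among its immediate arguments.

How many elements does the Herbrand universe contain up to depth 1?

12

Write N_k for the number of ground terms of depth ≤ k. A term of depth ≤ k is either a constant or a function symbol applied to arguments of depth ≤ k−1, so N_k = 2 + N_{k-1} + N_{k-1}^2 + N_{k-1}^2.
N_0 = 2
N_1 = 2 + 2 + 2^2 + 2^2 = 12
Explicitly: u, w, h(u), h(w), g(u, u), g(u, w), g(w, u), g(w, w), f(u, u), f(u, w), f(w, u), f(w, w).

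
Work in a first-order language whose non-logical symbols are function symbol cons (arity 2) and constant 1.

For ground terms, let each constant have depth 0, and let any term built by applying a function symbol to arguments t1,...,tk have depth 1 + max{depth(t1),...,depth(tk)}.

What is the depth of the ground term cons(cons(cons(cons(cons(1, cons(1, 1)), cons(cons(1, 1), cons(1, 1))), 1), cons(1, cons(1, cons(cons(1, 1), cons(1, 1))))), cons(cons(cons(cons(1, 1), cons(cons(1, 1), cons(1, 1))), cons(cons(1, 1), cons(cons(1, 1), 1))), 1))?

6

depth(cons(1, 1)) = 1 + max(0, 0) = 1
depth(cons(1, cons(1, 1))) = 1 + max(0, 1) = 2
depth(cons(cons(1, 1), cons(1, 1))) = 1 + max(1, 1) = 2
depth(cons(cons(1, cons(1, 1)), cons(cons(1, 1), cons(1, 1)))) = 1 + max(2, 2) = 3
depth(cons(cons(cons(1, cons(1, 1)), cons(cons(1, 1), cons(1, 1))), 1)) = 1 + max(3, 0) = 4
depth(cons(1, cons(cons(1, 1), cons(1, 1)))) = 1 + max(0, 2) = 3
depth(cons(1, cons(1, cons(cons(1, 1), cons(1, 1))))) = 1 + max(0, 3) = 4
depth(cons(cons(cons(cons(1, cons(1, 1)), cons(cons(1, 1), cons(1, 1))), 1), cons(1, cons(1, cons(cons(1, 1), cons(1, 1)))))) = 1 + max(4, 4) = 5
depth(cons(cons(1, 1), cons(cons(1, 1), cons(1, 1)))) = 1 + max(1, 2) = 3
depth(cons(cons(1, 1), 1)) = 1 + max(1, 0) = 2
depth(cons(cons(1, 1), cons(cons(1, 1), 1))) = 1 + max(1, 2) = 3
depth(cons(cons(cons(1, 1), cons(cons(1, 1), cons(1, 1))), cons(cons(1, 1), cons(cons(1, 1), 1)))) = 1 + max(3, 3) = 4
depth(cons(cons(cons(cons(1, 1), cons(cons(1, 1), cons(1, 1))), cons(cons(1, 1), cons(cons(1, 1), 1))), 1)) = 1 + max(4, 0) = 5
depth(cons(cons(cons(cons(cons(1, cons(1, 1)), cons(cons(1, 1), cons(1, 1))), 1), cons(1, cons(1, cons(cons(1, 1), cons(1, 1))))), cons(cons(cons(cons(1, 1), cons(cons(1, 1), cons(1, 1))), cons(cons(1, 1), cons(cons(1, 1), 1))), 1))) = 1 + max(5, 5) = 6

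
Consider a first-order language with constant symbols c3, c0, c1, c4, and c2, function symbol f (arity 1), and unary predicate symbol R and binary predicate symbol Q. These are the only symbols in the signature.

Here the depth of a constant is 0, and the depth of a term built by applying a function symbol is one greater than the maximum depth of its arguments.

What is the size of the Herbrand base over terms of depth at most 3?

420

First count ground terms of depth ≤ 3.
Let N_k = |{terms of depth ≤ k}|. Then N_0 = 5 and N_k = 5 + N_{k-1} for k ≥ 1 (one summand per function symbol, arity giving the exponent).
N_0 = 5
N_1 = 5 + 5 = 10
N_2 = 5 + 10 = 15
N_3 = 5 + 15 = 20
So |H| = 20.
For each predicate symbol, the number of ground atoms is |H| raised to its arity; summing:
  R: 20;  Q: 20^2 = 400
Total ground atoms: 20 + 400 = 420.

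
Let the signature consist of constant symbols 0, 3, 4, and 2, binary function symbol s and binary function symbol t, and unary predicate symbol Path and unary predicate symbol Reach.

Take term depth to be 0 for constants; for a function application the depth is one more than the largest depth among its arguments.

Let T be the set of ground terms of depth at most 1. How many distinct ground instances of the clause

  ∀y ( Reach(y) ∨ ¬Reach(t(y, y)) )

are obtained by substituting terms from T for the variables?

Ground terms of depth ≤ 1:
  Write N_k for the number of ground terms of depth ≤ k. A term of depth ≤ k is either a constant or a function symbol applied to arguments of depth ≤ k−1, so N_k = 4 + N_{k-1}^2 + N_{k-1}^2.
  N_0 = 4
  N_1 = 4 + 4^2 + 4^2 = 36
So there are 36 ground terms available for substitution.
The variable y ranges independently over the available ground terms, and distinct assignments produce distinct instances.
Number of ground instances = 36.

36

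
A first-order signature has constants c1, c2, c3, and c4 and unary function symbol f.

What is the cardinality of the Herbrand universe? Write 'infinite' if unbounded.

infinite

The signature has at least one function symbol (f, arity 1) and at least one constant (c1).
Iterating f gives infinitely many distinct ground terms: c1, f(c1), f(f(c1)), ...
So the Herbrand universe is infinite.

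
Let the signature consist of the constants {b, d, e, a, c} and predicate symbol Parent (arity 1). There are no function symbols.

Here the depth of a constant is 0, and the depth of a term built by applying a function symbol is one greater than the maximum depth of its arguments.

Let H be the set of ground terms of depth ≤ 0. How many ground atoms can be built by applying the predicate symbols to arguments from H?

First count ground terms of depth ≤ 0.
With no function symbols every ground term is a constant, so there are exactly 5 ground terms at every depth bound.
N_0 = 5
So |H| = 5.
Ground atoms are formed by filling each argument slot of a predicate with a term from H, so an r-ary predicate gives |H|^r atoms:
  Parent: 5
Total ground atoms: 5.

5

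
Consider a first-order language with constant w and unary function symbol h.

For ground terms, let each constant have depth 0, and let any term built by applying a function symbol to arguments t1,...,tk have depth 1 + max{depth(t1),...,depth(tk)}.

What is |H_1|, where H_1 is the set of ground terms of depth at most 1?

Count level by level. With function symbols h/1, the terms of depth ≤ k are the 1 constant together with each function applied to depth-≤(k−1) tuples, so N_k = 1 + N_{k-1}.
N_0 = 1
N_1 = 1 + 1 = 2
Explicitly: w, h(w).

2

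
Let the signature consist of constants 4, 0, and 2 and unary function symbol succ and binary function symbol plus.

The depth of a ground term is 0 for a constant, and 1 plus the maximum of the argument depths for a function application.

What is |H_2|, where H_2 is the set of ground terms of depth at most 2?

Let N_k count ground terms of depth at most k. Each non-constant term of depth ≤ k is some function symbol applied to depth-≤(k−1) arguments, giving N_k = 3 + N_{k-1} + N_{k-1}^2.
N_0 = 3
N_1 = 3 + 3 + 3^2 = 15
N_2 = 3 + 15 + 15^2 = 243

243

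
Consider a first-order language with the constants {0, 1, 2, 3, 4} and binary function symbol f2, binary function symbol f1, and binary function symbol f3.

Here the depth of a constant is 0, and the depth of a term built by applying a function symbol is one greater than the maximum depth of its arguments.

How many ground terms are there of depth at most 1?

Let N_k = |{terms of depth ≤ k}|. Then N_0 = 5 and N_k = 5 + N_{k-1}^2 + N_{k-1}^2 + N_{k-1}^2 for k ≥ 1 (one summand per function symbol, arity giving the exponent).
N_0 = 5
N_1 = 5 + 5^2 + 5^2 + 5^2 = 80

80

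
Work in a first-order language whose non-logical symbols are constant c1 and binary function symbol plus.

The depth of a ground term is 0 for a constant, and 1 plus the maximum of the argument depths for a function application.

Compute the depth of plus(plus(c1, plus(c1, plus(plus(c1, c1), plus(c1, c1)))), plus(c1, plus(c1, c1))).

depth(plus(c1, c1)) = 1 + max(0, 0) = 1
depth(plus(plus(c1, c1), plus(c1, c1))) = 1 + max(1, 1) = 2
depth(plus(c1, plus(plus(c1, c1), plus(c1, c1)))) = 1 + max(0, 2) = 3
depth(plus(c1, plus(c1, plus(plus(c1, c1), plus(c1, c1))))) = 1 + max(0, 3) = 4
depth(plus(c1, plus(c1, c1))) = 1 + max(0, 1) = 2
depth(plus(plus(c1, plus(c1, plus(plus(c1, c1), plus(c1, c1)))), plus(c1, plus(c1, c1)))) = 1 + max(4, 2) = 5

5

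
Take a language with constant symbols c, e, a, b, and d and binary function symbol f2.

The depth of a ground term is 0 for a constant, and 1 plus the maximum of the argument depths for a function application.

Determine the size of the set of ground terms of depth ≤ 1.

30

Count level by level. With function symbols f2/2, the terms of depth ≤ k are the 5 constants together with each function applied to depth-≤(k−1) tuples, so N_k = 5 + N_{k-1}^2.
N_0 = 5
N_1 = 5 + 5^2 = 30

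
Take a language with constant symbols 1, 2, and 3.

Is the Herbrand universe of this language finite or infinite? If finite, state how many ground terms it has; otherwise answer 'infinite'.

3

There are no function symbols, so every ground term is one of the 3 constants.
The Herbrand universe is {1, 2, 3}, which is finite with 3 elements.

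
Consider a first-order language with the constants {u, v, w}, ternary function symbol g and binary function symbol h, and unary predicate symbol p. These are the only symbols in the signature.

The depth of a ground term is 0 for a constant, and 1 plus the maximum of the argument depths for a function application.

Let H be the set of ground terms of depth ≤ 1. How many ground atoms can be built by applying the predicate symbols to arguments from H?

First count ground terms of depth ≤ 1.
Count level by level. With function symbols g/3, h/2, the terms of depth ≤ k are the 3 constants together with each function applied to depth-≤(k−1) tuples, so N_k = 3 + N_{k-1}^3 + N_{k-1}^2.
N_0 = 3
N_1 = 3 + 3^3 + 3^2 = 39
So |H| = 39.
For each predicate symbol, the number of ground atoms is |H| raised to its arity; summing:
  p: 39
Total ground atoms: 39.

39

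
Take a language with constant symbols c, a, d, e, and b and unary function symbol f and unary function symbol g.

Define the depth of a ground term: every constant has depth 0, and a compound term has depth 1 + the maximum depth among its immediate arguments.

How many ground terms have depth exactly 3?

Let N_k count ground terms of depth at most k. Each non-constant term of depth ≤ k is some function symbol applied to depth-≤(k−1) arguments, giving N_k = 5 + N_{k-1} + N_{k-1}.
N_0 = 5
N_1 = 5 + 5 + 5 = 15
N_2 = 5 + 15 + 15 = 35
N_3 = 5 + 35 + 35 = 75
Terms of depth exactly 3: N_3 − N_2 = 75 − 35 = 40.

40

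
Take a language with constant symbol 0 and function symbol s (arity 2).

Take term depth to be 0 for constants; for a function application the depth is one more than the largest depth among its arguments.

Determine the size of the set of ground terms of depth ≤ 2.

5

Write N_k for the number of ground terms of depth ≤ k. A term of depth ≤ k is either a constant or a function symbol applied to arguments of depth ≤ k−1, so N_k = 1 + N_{k-1}^2.
N_0 = 1
N_1 = 1 + 1^2 = 2
N_2 = 1 + 2^2 = 5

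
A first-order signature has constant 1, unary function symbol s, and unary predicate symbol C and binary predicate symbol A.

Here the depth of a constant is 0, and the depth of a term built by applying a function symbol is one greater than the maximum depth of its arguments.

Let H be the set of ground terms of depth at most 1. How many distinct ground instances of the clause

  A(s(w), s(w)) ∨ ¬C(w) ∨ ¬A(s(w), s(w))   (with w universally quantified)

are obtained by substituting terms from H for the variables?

2

Ground terms of depth ≤ 1:
  Count level by level. With function symbols s/1, the terms of depth ≤ k are the 1 constant together with each function applied to depth-≤(k−1) tuples, so N_k = 1 + N_{k-1}.
  N_0 = 1
  N_1 = 1 + 1 = 2
  Explicitly: 1, s(1).
So there are 2 ground terms available for substitution.
The clause has 1 distinct variable (w), which appears in the body. In the free term algebra distinct substitutions yield syntactically distinct ground instances.
Number of ground instances = 2.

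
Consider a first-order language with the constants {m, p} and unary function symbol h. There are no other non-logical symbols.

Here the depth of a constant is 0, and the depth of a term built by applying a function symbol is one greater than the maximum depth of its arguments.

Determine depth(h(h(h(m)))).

3

depth(h(m)) = 1 + depth(m) = 1 + 0 = 1
depth(h(h(m))) = 1 + depth(h(m)) = 1 + 1 = 2
depth(h(h(h(m)))) = 1 + depth(h(h(m))) = 1 + 2 = 3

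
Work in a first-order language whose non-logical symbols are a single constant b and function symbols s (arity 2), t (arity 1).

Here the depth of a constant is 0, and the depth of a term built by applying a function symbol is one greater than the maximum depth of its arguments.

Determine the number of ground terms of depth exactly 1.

Let N_k = |{terms of depth ≤ k}|. Then N_0 = 1 and N_k = 1 + N_{k-1}^2 + N_{k-1} for k ≥ 1 (one summand per function symbol, arity giving the exponent).
N_0 = 1
N_1 = 1 + 1^2 + 1 = 3
Terms of depth exactly 1: N_1 − N_0 = 3 − 1 = 2.

2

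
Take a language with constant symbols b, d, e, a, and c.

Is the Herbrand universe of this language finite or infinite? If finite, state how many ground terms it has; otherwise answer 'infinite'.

5

There are no function symbols, so every ground term is one of the 5 constants.
The Herbrand universe is {b, d, e, a, c}, which is finite with 5 elements.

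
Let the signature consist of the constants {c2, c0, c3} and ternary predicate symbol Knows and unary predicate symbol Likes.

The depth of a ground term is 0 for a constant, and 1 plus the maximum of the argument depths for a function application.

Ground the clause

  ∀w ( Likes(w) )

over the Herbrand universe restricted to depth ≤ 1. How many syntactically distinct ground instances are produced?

Ground terms of depth ≤ 1:
  With no function symbols every ground term is a constant, so there are exactly 3 ground terms at every depth bound.
  N_0 = 3
  N_1 = 3
  Explicitly: c2, c0, c3.
So there are 3 ground terms available for substitution.
The clause has 1 distinct variable (w), which appears in the body. In the free term algebra distinct substitutions yield syntactically distinct ground instances.
Number of ground instances = 3.

3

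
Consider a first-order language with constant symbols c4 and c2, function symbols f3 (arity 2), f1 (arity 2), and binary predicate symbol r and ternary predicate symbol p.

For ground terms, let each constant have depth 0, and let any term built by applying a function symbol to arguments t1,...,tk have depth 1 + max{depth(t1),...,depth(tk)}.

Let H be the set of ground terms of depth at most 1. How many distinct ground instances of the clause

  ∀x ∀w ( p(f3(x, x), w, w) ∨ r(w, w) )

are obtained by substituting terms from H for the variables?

Ground terms of depth ≤ 1:
  If N_k denotes the number of depth-≤k ground terms, the 2 constants give N_0 = 2, and each function symbol of arity r contributes N_{k-1}^r new terms at level k: N_k = 2 + N_{k-1}^2 + N_{k-1}^2.
  N_0 = 2
  N_1 = 2 + 2^2 + 2^2 = 10
So there are 10 ground terms available for substitution.
Each of x, w ranges independently over the available ground terms, and distinct assignments produce distinct instances.
Number of ground instances = 10^2 = 100.

100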